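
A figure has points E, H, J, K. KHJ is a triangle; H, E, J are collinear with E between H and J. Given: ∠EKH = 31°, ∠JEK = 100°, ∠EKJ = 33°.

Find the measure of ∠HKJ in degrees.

1. ∠EJK = 47°  [△KEJ]
2. ∠HEK = 80°  [linear pair at E on HJ]
3. ∠HJK = 47°  [E on ray JH]
4. ∠EHK = 69°  [△KHE]
5. ∠JHK = 69°  [E on ray HJ]
6. ∠HKJ = 64°  [△KHJ]

∠HKJ = 64°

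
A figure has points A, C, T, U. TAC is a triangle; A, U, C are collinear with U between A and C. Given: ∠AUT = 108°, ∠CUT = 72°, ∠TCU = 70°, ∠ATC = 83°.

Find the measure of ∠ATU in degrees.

∠ATU = 45°

1. ∠ACT = 70°  [U on ray CA]
2. ∠CAT = 27°  [△TAC]
3. ∠TAU = 27°  [U on ray AC]
4. ∠ATU = 45°  [△TAU]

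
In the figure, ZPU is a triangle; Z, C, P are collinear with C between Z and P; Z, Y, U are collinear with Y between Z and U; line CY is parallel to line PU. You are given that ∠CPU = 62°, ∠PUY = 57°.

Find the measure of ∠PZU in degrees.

1. ∠UPZ = 62°  [C on ray PZ]
2. ∠PUZ = 57°  [Y on ray UZ]
3. ∠PZU = 61°  [△ZPU]

∠PZU = 61°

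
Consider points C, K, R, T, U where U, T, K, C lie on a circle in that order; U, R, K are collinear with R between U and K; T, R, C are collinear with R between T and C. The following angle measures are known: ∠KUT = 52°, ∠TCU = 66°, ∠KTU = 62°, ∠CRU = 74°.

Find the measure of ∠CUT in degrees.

∠CUT = 92°

1. ∠KCT = 52°  [same arc TK]
2. ∠CRK = 106°  [linear pair at R on UK]
3. ∠CKU = 22°  [△KRC]
4. ∠CTU = 22°  [same arc UC]
5. ∠CUT = 92°  [△UTC]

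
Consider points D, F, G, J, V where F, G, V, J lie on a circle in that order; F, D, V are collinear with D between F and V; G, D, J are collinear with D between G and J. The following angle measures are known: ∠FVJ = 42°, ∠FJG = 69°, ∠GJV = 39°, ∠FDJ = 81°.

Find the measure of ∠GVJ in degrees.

1. ∠FGJ = 42°  [same arc FJ]
2. ∠GFJ = 69°  [△FGJ]
3. ∠GVJ = 111°  [cyclic FGVJ, opposite ∠F+∠V]

∠GVJ = 111°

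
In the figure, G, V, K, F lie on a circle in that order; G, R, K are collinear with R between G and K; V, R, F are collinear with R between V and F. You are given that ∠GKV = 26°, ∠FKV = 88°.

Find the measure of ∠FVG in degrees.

1. ∠GFV = 26°  [same arc GV]
2. ∠FGV = 92°  [cyclic GVKF, opposite ∠G+∠K]
3. ∠FVG = 62°  [△GVF]

∠FVG = 62°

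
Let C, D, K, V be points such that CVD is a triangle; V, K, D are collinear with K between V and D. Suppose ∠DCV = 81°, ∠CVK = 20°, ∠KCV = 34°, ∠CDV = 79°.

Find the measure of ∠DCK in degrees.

∠DCK = 47°

1. ∠CKV = 126°  [△CVK]
2. ∠CDK = 79°  [K on ray DV]
3. ∠CKD = 54°  [linear pair at K on VD]
4. ∠DCK = 47°  [△CKD]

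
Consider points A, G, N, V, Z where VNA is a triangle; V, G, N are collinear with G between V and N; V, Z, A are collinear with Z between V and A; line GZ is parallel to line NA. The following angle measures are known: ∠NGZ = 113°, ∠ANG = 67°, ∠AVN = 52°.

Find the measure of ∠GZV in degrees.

∠GZV = 61°

1. ∠VGZ = 67°  [linear pair at G on VN]
2. ∠GVZ = 52°  [G on VN, Z on VA]
3. ∠GZV = 61°  [△VGZ]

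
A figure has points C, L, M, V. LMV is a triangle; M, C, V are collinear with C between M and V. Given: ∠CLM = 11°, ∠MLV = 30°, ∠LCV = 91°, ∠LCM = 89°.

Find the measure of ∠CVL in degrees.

∠CVL = 70°

1. ∠CML = 80°  [△LMC]
2. ∠LMV = 80°  [C on ray MV]
3. ∠LVM = 70°  [△LMV]
4. ∠CVL = 70°  [C on ray VM]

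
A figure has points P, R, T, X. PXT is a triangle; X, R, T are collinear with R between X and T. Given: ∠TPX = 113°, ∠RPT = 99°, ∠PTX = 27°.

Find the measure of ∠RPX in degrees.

1. ∠PXT = 40°  [△PXT]
2. ∠PTR = 27°  [R on ray TX]
3. ∠PXR = 40°  [R on ray XT]
4. ∠PRT = 54°  [△PRT]
5. ∠PRX = 126°  [linear pair at R on XT]
6. ∠RPX = 14°  [△PXR]

∠RPX = 14°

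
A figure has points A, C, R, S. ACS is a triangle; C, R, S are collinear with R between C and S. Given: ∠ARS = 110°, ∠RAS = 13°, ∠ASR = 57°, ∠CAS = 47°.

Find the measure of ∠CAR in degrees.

1. ∠ARC = 70°  [linear pair at R on CS]
2. ∠ASC = 57°  [R on ray SC]
3. ∠ACS = 76°  [△ACS]
4. ∠ACR = 76°  [R on ray CS]
5. ∠CAR = 34°  [△ACR]

∠CAR = 34°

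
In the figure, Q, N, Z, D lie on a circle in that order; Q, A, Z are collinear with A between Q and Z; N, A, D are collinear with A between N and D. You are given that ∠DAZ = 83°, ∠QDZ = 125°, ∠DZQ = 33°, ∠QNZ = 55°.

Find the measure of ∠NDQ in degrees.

1. ∠DAQ = 97°  [linear pair at A on QZ]
2. ∠DQZ = 22°  [△QZD]
3. ∠NDQ = 61°  [△QAD]

∠NDQ = 61°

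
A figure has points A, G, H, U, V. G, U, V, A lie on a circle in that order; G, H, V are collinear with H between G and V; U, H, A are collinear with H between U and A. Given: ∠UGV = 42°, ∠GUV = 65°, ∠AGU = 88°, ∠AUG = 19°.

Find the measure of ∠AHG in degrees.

∠AHG = 61°

1. ∠GAV = 115°  [cyclic GUVA, opposite ∠U+∠A]
2. ∠GAU = 73°  [△GUA]
3. ∠AVG = 19°  [same arc GA]
4. ∠AGV = 46°  [△GVA]
5. ∠AHG = 61°  [△GHA]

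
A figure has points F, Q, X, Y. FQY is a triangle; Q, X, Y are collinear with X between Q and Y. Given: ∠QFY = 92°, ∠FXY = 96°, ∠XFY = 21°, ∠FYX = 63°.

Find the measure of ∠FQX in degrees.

1. ∠FYQ = 63°  [X on ray YQ]
2. ∠FQY = 25°  [△FQY]
3. ∠FQX = 25°  [X on ray QY]

∠FQX = 25°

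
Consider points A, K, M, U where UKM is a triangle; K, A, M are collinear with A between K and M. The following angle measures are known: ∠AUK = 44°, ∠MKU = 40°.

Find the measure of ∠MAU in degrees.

1. ∠AKU = 40°  [A on ray KM]
2. ∠KAU = 96°  [△UKA]
3. ∠MAU = 84°  [linear pair at A on KM]

∠MAU = 84°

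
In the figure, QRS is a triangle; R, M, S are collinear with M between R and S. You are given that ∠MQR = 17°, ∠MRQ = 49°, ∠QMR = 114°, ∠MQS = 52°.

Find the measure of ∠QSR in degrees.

1. ∠QMS = 66°  [linear pair at M on RS]
2. ∠MSQ = 62°  [△QMS]
3. ∠QSR = 62°  [M on ray SR]

∠QSR = 62°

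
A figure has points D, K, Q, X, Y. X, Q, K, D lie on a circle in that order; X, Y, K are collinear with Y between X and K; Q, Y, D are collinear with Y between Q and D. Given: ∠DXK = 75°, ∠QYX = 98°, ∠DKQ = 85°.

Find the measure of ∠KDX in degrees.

1. ∠DQK = 75°  [same arc KD]
2. ∠DYK = 98°  [vertical angles at Y]
3. ∠KDQ = 20°  [△QKD]
4. ∠DKX = 62°  [△KYD]
5. ∠KDX = 43°  [△XKD]

∠KDX = 43°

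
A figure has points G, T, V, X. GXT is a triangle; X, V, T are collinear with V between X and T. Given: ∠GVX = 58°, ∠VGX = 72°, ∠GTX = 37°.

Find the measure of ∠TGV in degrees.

∠TGV = 21°

1. ∠GVT = 122°  [linear pair at V on XT]
2. ∠GTV = 37°  [V on ray TX]
3. ∠TGV = 21°  [△GVT]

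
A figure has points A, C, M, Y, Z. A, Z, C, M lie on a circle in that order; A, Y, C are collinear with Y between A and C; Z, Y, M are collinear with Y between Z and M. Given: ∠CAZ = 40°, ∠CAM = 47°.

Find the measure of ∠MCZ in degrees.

1. ∠CMZ = 40°  [same arc ZC]
2. ∠CZM = 47°  [same arc CM]
3. ∠MCZ = 93°  [△ZCM]

∠MCZ = 93°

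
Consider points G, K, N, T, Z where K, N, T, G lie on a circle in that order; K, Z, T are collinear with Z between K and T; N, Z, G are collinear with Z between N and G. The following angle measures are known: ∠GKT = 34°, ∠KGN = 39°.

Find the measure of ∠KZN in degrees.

1. ∠GNT = 34°  [same arc TG]
2. ∠KTN = 39°  [same arc KN]
3. ∠NZT = 107°  [△NZT]
4. ∠KZN = 73°  [linear pair at Z on KT]

∠KZN = 73°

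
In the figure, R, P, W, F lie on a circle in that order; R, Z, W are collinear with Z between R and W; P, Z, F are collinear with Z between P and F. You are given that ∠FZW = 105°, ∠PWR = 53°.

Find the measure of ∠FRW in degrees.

∠FRW = 52°

1. ∠FZR = 75°  [linear pair at Z on RW]
2. ∠PFR = 53°  [same arc RP]
3. ∠FRW = 52°  [△RZF]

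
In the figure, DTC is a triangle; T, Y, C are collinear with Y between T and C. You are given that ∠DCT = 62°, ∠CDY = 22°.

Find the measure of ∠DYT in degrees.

1. ∠DCY = 62°  [Y on ray CT]
2. ∠CYD = 96°  [△DYC]
3. ∠DYT = 84°  [linear pair at Y on TC]

∠DYT = 84°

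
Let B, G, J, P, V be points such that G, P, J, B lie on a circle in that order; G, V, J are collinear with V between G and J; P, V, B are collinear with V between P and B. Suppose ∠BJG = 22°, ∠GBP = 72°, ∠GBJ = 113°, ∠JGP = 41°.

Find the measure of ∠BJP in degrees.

∠BJP = 94°

1. ∠BPG = 22°  [same arc GB]
2. ∠BGP = 86°  [△GPB]
3. ∠BJP = 94°  [cyclic GPJB, opposite ∠G+∠J]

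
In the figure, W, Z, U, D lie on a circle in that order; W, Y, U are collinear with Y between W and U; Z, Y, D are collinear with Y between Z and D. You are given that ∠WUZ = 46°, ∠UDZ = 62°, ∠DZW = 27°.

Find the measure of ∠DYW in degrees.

∠DYW = 89°

1. ∠DUW = 27°  [same arc WD]
2. ∠DYU = 91°  [△UYD]
3. ∠DYW = 89°  [linear pair at Y on WU]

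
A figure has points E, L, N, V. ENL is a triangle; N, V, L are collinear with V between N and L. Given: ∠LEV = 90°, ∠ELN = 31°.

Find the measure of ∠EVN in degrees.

1. ∠ELV = 31°  [V on ray LN]
2. ∠EVL = 59°  [△EVL]
3. ∠EVN = 121°  [linear pair at V on NL]

∠EVN = 121°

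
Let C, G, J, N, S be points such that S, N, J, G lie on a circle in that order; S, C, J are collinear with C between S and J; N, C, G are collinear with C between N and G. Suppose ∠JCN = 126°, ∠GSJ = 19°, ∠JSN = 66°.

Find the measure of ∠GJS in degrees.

1. ∠GCS = 126°  [vertical angles at C]
2. ∠JGN = 66°  [same arc NJ]
3. ∠GCJ = 54°  [linear pair at C on SJ]
4. ∠GJS = 60°  [△JCG]

∠GJS = 60°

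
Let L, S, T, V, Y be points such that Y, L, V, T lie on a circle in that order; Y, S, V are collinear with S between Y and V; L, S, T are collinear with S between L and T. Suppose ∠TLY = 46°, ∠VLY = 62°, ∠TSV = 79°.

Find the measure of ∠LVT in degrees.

1. ∠TVY = 46°  [same arc YT]
2. ∠VTY = 118°  [cyclic YLVT, opposite ∠L+∠T]
3. ∠LTV = 55°  [△VST]
4. ∠TYV = 16°  [△YVT]
5. ∠TLV = 16°  [same arc VT]
6. ∠LVT = 109°  [△LVT]

∠LVT = 109°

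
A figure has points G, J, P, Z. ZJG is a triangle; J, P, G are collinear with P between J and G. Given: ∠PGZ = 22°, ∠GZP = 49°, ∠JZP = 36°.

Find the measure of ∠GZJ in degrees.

1. ∠GPZ = 109°  [△ZPG]
2. ∠JGZ = 22°  [P on ray GJ]
3. ∠JPZ = 71°  [linear pair at P on JG]
4. ∠PJZ = 73°  [△ZJP]
5. ∠GJZ = 73°  [P on ray JG]
6. ∠GZJ = 85°  [△ZJG]

∠GZJ = 85°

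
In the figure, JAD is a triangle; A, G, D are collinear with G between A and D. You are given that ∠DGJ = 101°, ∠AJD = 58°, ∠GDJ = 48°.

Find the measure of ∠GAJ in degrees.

1. ∠ADJ = 48°  [G on ray DA]
2. ∠DAJ = 74°  [△JAD]
3. ∠GAJ = 74°  [G on ray AD]

∠GAJ = 74°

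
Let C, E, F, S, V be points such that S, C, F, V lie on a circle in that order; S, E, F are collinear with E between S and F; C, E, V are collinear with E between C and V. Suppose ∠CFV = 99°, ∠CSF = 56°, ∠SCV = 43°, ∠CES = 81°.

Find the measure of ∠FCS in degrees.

∠FCS = 68°

1. ∠CSV = 81°  [cyclic SCFV, opposite ∠S+∠F]
2. ∠CVS = 56°  [△SCV]
3. ∠CFS = 56°  [same arc SC]
4. ∠FCS = 68°  [△SCF]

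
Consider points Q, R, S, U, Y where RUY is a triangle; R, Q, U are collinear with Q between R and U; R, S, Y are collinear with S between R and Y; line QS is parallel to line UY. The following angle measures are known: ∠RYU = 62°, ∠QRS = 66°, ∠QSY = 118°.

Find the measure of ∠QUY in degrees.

∠QUY = 52°

1. ∠QSR = 62°  [QS∥UY, corresponding at S]
2. ∠RQS = 52°  [△RQS]
3. ∠SQU = 128°  [linear pair at Q on RU]
4. ∠QUY = 52°  [QS∥UY, co-interior at U–Q]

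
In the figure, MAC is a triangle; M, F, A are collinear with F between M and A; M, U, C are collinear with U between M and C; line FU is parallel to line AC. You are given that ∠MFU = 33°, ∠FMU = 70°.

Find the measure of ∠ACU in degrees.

1. ∠FUM = 77°  [△MFU]
2. ∠CUF = 103°  [linear pair at U on MC]
3. ∠ACU = 77°  [FU∥AC, co-interior at C–U]

∠ACU = 77°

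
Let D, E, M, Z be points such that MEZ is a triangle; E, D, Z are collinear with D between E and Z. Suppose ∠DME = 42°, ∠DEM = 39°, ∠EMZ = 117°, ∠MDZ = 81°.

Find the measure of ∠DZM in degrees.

∠DZM = 24°

1. ∠MEZ = 39°  [D on ray EZ]
2. ∠EZM = 24°  [△MEZ]
3. ∠DZM = 24°  [D on ray ZE]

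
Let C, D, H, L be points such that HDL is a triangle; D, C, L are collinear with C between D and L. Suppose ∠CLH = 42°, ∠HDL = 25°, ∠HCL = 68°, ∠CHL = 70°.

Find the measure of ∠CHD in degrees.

1. ∠CDH = 25°  [C on ray DL]
2. ∠DCH = 112°  [linear pair at C on DL]
3. ∠CHD = 43°  [△HDC]

∠CHD = 43°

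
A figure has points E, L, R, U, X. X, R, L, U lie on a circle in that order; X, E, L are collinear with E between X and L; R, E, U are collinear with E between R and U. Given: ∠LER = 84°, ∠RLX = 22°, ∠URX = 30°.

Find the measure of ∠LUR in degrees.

1. ∠UEX = 84°  [vertical angles at E]
2. ∠ULX = 30°  [same arc XU]
3. ∠LEU = 96°  [linear pair at E on XL]
4. ∠LUR = 54°  [△LEU]

∠LUR = 54°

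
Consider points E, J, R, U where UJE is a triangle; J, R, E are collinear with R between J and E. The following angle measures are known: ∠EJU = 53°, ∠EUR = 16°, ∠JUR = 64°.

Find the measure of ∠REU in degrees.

∠REU = 47°

1. ∠RJU = 53°  [R on ray JE]
2. ∠JRU = 63°  [△UJR]
3. ∠ERU = 117°  [linear pair at R on JE]
4. ∠REU = 47°  [△URE]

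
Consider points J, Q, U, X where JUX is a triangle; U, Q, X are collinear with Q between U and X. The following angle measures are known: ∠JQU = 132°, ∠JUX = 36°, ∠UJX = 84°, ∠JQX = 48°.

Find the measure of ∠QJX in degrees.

∠QJX = 72°

1. ∠JXU = 60°  [△JUX]
2. ∠JXQ = 60°  [Q on ray XU]
3. ∠QJX = 72°  [△JQX]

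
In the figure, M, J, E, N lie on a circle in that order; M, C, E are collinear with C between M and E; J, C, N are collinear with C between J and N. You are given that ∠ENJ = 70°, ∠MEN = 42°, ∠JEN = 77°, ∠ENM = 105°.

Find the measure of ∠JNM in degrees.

1. ∠MJN = 42°  [same arc MN]
2. ∠JMN = 103°  [cyclic MJEN, opposite ∠M+∠E]
3. ∠JNM = 35°  [△MJN]

∠JNM = 35°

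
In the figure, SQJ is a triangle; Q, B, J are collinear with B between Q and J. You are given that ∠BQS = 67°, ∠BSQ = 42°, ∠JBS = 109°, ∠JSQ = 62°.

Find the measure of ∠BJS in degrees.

∠BJS = 51°

1. ∠JQS = 67°  [B on ray QJ]
2. ∠QJS = 51°  [△SQJ]
3. ∠BJS = 51°  [B on ray JQ]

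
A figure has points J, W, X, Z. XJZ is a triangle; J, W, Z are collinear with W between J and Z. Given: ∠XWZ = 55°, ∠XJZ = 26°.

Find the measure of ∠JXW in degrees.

1. ∠JWX = 125°  [linear pair at W on JZ]
2. ∠WJX = 26°  [W on ray JZ]
3. ∠JXW = 29°  [△XJW]

∠JXW = 29°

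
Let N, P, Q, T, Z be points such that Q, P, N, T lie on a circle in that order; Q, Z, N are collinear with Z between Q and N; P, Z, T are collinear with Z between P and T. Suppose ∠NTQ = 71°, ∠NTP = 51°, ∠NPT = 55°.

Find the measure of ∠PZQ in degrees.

1. ∠NPQ = 109°  [cyclic QPNT, opposite ∠P+∠T]
2. ∠NQP = 51°  [same arc PN]
3. ∠PNQ = 20°  [△QPN]
4. ∠NZP = 105°  [△PZN]
5. ∠PZQ = 75°  [linear pair at Z on QN]

∠PZQ = 75°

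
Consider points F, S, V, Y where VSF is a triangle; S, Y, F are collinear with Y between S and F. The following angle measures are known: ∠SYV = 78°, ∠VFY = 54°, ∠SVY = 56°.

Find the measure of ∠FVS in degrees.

1. ∠VSY = 46°  [△VSY]
2. ∠SFV = 54°  [Y on ray FS]
3. ∠FSV = 46°  [Y on ray SF]
4. ∠FVS = 80°  [△VSF]

∠FVS = 80°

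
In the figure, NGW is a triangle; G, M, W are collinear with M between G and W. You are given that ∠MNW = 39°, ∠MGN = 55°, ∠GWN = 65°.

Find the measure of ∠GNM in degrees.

1. ∠MWN = 65°  [M on ray WG]
2. ∠NMW = 76°  [△NMW]
3. ∠GMN = 104°  [linear pair at M on GW]
4. ∠GNM = 21°  [△NGM]

∠GNM = 21°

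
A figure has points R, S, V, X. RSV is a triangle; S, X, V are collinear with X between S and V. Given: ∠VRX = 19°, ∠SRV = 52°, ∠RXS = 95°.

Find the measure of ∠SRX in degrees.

∠SRX = 33°

1. ∠RXV = 85°  [linear pair at X on SV]
2. ∠RVX = 76°  [△RXV]
3. ∠RVS = 76°  [X on ray VS]
4. ∠RSV = 52°  [△RSV]
5. ∠RSX = 52°  [X on ray SV]
6. ∠SRX = 33°  [△RSX]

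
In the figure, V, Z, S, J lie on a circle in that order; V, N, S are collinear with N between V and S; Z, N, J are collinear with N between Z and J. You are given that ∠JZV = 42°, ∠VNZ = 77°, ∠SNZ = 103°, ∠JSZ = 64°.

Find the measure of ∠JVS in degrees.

1. ∠JNV = 103°  [vertical angles at N]
2. ∠JVZ = 116°  [cyclic VZSJ, opposite ∠V+∠S]
3. ∠VJZ = 22°  [△VZJ]
4. ∠JVS = 55°  [△VNJ]

∠JVS = 55°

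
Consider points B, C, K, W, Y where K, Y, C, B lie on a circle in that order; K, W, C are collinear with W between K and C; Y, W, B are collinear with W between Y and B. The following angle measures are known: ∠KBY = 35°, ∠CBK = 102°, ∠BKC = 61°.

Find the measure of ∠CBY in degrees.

∠CBY = 67°

1. ∠BWK = 84°  [△KWB]
2. ∠BCK = 17°  [△KCB]
3. ∠BWC = 96°  [linear pair at W on KC]
4. ∠CBY = 67°  [△CWB]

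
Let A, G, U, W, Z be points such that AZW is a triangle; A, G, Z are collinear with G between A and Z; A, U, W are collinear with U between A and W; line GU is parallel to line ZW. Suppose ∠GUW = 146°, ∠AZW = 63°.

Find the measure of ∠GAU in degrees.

∠GAU = 83°

1. ∠AUG = 34°  [linear pair at U on AW]
2. ∠AGU = 63°  [GU∥ZW, corresponding at G]
3. ∠GAU = 83°  [△AGU]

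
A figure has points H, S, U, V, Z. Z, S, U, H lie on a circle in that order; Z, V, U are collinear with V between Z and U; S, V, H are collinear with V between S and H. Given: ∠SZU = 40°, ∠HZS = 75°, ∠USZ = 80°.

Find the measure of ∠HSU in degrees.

∠HSU = 35°

1. ∠SHU = 40°  [same arc SU]
2. ∠HUS = 105°  [cyclic ZSUH, opposite ∠Z+∠U]
3. ∠HSU = 35°  [△SUH]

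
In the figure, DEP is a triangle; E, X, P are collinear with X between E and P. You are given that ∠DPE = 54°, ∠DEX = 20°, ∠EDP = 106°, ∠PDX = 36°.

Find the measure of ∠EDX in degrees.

1. ∠DPX = 54°  [X on ray PE]
2. ∠DXP = 90°  [△DXP]
3. ∠DXE = 90°  [linear pair at X on EP]
4. ∠EDX = 70°  [△DEX]

∠EDX = 70°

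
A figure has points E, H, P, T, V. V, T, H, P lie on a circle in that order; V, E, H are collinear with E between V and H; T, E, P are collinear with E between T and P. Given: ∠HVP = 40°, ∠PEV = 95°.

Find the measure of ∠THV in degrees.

1. ∠HTP = 40°  [same arc HP]
2. ∠HET = 95°  [vertical angles at E]
3. ∠THV = 45°  [△TEH]

∠THV = 45°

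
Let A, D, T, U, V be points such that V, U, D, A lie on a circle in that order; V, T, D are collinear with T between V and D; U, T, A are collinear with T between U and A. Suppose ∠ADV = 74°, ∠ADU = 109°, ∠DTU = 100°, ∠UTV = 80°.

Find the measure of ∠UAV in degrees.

1. ∠AUV = 74°  [same arc VA]
2. ∠AVU = 71°  [cyclic VUDA, opposite ∠V+∠D]
3. ∠UAV = 35°  [△VUA]

∠UAV = 35°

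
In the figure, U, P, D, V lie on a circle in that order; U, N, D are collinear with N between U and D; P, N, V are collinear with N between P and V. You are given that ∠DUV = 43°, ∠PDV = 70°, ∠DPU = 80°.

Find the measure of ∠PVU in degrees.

∠PVU = 33°

1. ∠DPV = 43°  [same arc DV]
2. ∠DVP = 67°  [△PDV]
3. ∠DUP = 67°  [same arc PD]
4. ∠PDU = 33°  [△UPD]
5. ∠PVU = 33°  [same arc UP]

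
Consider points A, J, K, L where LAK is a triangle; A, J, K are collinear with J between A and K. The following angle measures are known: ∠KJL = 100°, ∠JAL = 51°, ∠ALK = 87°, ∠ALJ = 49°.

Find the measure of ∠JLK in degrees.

∠JLK = 38°

1. ∠KAL = 51°  [J on ray AK]
2. ∠AKL = 42°  [△LAK]
3. ∠JKL = 42°  [J on ray KA]
4. ∠JLK = 38°  [△LJK]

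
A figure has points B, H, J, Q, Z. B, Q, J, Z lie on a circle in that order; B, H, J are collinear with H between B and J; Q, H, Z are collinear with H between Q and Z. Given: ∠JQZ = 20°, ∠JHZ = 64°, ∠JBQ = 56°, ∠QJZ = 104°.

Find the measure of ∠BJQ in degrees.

1. ∠JBZ = 20°  [same arc JZ]
2. ∠BHZ = 116°  [linear pair at H on BJ]
3. ∠BZQ = 44°  [△BHZ]
4. ∠BJQ = 44°  [same arc BQ]

∠BJQ = 44°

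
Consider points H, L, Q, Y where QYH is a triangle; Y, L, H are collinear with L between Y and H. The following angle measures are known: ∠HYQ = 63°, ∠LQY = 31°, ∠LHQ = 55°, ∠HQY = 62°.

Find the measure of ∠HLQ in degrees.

1. ∠LYQ = 63°  [L on ray YH]
2. ∠QLY = 86°  [△QYL]
3. ∠HLQ = 94°  [linear pair at L on YH]

∠HLQ = 94°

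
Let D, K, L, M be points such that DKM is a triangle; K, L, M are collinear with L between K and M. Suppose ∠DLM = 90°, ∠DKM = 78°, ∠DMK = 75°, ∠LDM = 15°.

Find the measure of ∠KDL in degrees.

∠KDL = 12°

1. ∠DLK = 90°  [linear pair at L on KM]
2. ∠DKL = 78°  [L on ray KM]
3. ∠KDL = 12°  [△DKL]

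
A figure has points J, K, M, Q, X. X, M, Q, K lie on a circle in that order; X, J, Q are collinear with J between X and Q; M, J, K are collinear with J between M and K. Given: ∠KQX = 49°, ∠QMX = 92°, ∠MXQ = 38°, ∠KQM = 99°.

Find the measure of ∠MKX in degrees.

1. ∠KMX = 49°  [same arc XK]
2. ∠KXM = 81°  [cyclic XMQK, opposite ∠X+∠Q]
3. ∠MKX = 50°  [△XMK]

∠MKX = 50°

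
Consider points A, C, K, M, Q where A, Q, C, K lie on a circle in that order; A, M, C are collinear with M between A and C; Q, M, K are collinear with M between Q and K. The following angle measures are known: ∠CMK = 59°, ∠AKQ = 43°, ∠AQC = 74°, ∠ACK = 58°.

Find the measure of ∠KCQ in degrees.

1. ∠AMQ = 59°  [vertical angles at M]
2. ∠CKQ = 63°  [△CMK]
3. ∠ACQ = 43°  [same arc AQ]
4. ∠CMQ = 121°  [linear pair at M on AC]
5. ∠CQK = 16°  [△QMC]
6. ∠KCQ = 101°  [△QCK]

∠KCQ = 101°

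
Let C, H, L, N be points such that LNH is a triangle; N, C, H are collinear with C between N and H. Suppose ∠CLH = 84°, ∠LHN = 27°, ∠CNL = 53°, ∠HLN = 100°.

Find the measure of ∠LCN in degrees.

1. ∠CHL = 27°  [C on ray HN]
2. ∠HCL = 69°  [△LCH]
3. ∠LCN = 111°  [linear pair at C on NH]

∠LCN = 111°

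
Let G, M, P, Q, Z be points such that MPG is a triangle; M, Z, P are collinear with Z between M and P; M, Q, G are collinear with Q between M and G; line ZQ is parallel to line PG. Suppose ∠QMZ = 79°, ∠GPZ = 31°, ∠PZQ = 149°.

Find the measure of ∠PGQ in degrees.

∠PGQ = 70°

1. ∠GMP = 79°  [Z on MP, Q on MG]
2. ∠GPM = 31°  [Z on ray PM]
3. ∠MGP = 70°  [△MPG]
4. ∠PGQ = 70°  [Q on ray GM]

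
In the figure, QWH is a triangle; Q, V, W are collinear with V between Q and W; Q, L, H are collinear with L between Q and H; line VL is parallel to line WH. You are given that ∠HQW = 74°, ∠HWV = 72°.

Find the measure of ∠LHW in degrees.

∠LHW = 34°

1. ∠HWQ = 72°  [V on ray WQ]
2. ∠QHW = 34°  [△QWH]
3. ∠LHW = 34°  [L on ray HQ]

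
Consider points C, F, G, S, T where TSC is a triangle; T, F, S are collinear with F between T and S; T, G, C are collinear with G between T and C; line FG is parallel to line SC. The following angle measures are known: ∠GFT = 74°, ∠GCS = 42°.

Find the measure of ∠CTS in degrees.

∠CTS = 64°

1. ∠CST = 74°  [FG∥SC, corresponding at F]
2. ∠SCT = 42°  [G on ray CT]
3. ∠CTS = 64°  [△TSC]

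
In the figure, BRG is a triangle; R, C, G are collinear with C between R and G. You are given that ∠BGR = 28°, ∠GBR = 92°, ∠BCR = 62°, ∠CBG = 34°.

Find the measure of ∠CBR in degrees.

∠CBR = 58°

1. ∠BRG = 60°  [△BRG]
2. ∠BRC = 60°  [C on ray RG]
3. ∠CBR = 58°  [△BRC]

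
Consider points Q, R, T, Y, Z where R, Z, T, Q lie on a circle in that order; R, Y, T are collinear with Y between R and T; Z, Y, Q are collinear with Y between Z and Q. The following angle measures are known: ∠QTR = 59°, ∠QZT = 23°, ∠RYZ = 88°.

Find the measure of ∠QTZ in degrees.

∠QTZ = 124°

1. ∠QYT = 88°  [vertical angles at Y]
2. ∠TQZ = 33°  [△TYQ]
3. ∠QTZ = 124°  [△ZTQ]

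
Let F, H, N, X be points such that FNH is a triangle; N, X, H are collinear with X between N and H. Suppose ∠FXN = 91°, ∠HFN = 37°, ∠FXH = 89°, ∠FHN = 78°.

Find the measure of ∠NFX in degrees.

∠NFX = 24°

1. ∠FNH = 65°  [△FNH]
2. ∠FNX = 65°  [X on ray NH]
3. ∠NFX = 24°  [△FNX]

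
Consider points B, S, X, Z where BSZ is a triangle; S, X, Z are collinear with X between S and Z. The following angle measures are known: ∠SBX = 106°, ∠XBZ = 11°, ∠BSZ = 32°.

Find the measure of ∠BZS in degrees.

1. ∠BSX = 32°  [X on ray SZ]
2. ∠BXS = 42°  [△BSX]
3. ∠BXZ = 138°  [linear pair at X on SZ]
4. ∠BZX = 31°  [△BXZ]
5. ∠BZS = 31°  [X on ray ZS]

∠BZS = 31°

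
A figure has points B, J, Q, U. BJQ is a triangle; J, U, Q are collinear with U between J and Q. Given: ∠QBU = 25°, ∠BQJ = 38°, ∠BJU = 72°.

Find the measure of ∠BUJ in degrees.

∠BUJ = 63°

1. ∠BQU = 38°  [U on ray QJ]
2. ∠BUQ = 117°  [△BUQ]
3. ∠BUJ = 63°  [linear pair at U on JQ]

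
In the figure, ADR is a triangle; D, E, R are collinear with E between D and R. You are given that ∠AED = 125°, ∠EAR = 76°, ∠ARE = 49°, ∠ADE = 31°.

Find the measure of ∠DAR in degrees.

∠DAR = 100°

1. ∠ARD = 49°  [E on ray RD]
2. ∠ADR = 31°  [E on ray DR]
3. ∠DAR = 100°  [△ADR]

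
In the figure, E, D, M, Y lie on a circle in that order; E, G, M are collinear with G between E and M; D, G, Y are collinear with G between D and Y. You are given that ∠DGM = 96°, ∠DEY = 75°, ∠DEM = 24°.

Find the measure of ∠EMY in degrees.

∠EMY = 72°

1. ∠EGY = 96°  [vertical angles at G]
2. ∠DYM = 24°  [same arc DM]
3. ∠MGY = 84°  [linear pair at G on EM]
4. ∠EMY = 72°  [△MGY]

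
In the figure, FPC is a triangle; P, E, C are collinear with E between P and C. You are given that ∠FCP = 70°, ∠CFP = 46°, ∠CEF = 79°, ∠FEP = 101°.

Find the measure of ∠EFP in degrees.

∠EFP = 15°

1. ∠CPF = 64°  [△FPC]
2. ∠EPF = 64°  [E on ray PC]
3. ∠EFP = 15°  [△FPE]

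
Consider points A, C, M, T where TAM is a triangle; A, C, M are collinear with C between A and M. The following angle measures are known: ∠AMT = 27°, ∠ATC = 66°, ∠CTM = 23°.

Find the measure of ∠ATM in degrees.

∠ATM = 89°

1. ∠CMT = 27°  [C on ray MA]
2. ∠MCT = 130°  [△TCM]
3. ∠ACT = 50°  [linear pair at C on AM]
4. ∠CAT = 64°  [△TAC]
5. ∠MAT = 64°  [C on ray AM]
6. ∠ATM = 89°  [△TAM]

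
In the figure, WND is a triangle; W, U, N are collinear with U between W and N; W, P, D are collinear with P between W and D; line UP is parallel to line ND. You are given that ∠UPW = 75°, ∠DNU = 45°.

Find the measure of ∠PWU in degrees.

1. ∠NDW = 75°  [UP∥ND, corresponding at P]
2. ∠DNW = 45°  [U on ray NW]
3. ∠DWN = 60°  [△WND]
4. ∠PWU = 60°  [U on WN, P on WD]

∠PWU = 60°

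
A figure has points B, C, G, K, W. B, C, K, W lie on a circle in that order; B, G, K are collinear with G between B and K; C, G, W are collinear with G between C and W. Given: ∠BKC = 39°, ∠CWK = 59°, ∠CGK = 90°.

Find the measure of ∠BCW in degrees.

∠BCW = 31°

1. ∠CBK = 59°  [same arc CK]
2. ∠BGC = 90°  [linear pair at G on BK]
3. ∠BCW = 31°  [△BGC]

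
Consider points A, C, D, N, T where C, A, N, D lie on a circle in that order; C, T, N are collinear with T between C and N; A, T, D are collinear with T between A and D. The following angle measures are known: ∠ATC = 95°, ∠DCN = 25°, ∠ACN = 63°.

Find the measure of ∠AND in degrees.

1. ∠DAN = 25°  [same arc ND]
2. ∠ADN = 63°  [same arc AN]
3. ∠AND = 92°  [△AND]

∠AND = 92°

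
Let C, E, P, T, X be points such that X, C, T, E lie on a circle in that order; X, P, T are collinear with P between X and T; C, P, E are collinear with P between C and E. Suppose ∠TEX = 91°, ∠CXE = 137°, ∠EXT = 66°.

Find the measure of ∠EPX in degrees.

∠EPX = 94°

1. ∠ETX = 23°  [△XTE]
2. ∠ECX = 23°  [same arc XE]
3. ∠CEX = 20°  [△XCE]
4. ∠EPX = 94°  [△XPE]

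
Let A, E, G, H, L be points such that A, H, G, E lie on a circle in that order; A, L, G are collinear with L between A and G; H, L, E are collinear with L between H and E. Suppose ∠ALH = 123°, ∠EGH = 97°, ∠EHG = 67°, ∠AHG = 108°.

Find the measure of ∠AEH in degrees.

∠AEH = 56°

1. ∠ELG = 123°  [vertical angles at L]
2. ∠EAG = 67°  [same arc GE]
3. ∠ALE = 57°  [linear pair at L on AG]
4. ∠AEH = 56°  [△ALE]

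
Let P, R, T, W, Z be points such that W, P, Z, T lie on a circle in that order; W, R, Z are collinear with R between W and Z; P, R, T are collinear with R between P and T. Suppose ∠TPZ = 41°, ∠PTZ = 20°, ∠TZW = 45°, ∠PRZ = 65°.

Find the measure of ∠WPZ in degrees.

1. ∠PZW = 74°  [△PRZ]
2. ∠PWZ = 20°  [same arc PZ]
3. ∠WPZ = 86°  [△WPZ]

∠WPZ = 86°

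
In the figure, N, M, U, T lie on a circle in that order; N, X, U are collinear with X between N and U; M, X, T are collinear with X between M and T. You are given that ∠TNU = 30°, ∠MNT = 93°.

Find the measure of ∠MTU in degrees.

∠MTU = 63°

1. ∠TMU = 30°  [same arc UT]
2. ∠MUT = 87°  [cyclic NMUT, opposite ∠N+∠U]
3. ∠MTU = 63°  [△MUT]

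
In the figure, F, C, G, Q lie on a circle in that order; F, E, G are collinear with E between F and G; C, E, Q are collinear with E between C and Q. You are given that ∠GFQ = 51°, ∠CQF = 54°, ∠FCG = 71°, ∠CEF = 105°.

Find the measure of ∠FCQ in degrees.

∠FCQ = 20°

1. ∠CGF = 54°  [same arc FC]
2. ∠CFG = 55°  [△FCG]
3. ∠FCQ = 20°  [△FEC]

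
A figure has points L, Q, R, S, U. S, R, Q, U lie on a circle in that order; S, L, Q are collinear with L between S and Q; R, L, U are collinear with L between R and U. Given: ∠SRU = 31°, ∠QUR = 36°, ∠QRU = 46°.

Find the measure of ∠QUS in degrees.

∠QUS = 103°

1. ∠SQU = 31°  [same arc SU]
2. ∠QSU = 46°  [same arc QU]
3. ∠QUS = 103°  [△SQU]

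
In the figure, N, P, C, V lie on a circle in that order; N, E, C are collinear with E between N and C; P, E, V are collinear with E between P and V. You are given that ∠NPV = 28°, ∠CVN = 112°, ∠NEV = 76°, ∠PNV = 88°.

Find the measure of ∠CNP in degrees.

∠CNP = 48°

1. ∠NVP = 64°  [△NPV]
2. ∠CPN = 68°  [cyclic NPCV, opposite ∠P+∠V]
3. ∠NCP = 64°  [same arc NP]
4. ∠CNP = 48°  [△NPC]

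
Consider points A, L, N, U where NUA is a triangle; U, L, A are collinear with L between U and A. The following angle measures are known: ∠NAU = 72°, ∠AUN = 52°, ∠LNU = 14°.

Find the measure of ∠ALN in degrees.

1. ∠LUN = 52°  [L on ray UA]
2. ∠NLU = 114°  [△NUL]
3. ∠ALN = 66°  [linear pair at L on UA]

∠ALN = 66°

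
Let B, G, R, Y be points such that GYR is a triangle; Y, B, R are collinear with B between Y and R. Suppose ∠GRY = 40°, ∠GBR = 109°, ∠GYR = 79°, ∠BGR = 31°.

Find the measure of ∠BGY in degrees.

∠BGY = 30°

1. ∠GBY = 71°  [linear pair at B on YR]
2. ∠BYG = 79°  [B on ray YR]
3. ∠BGY = 30°  [△GYB]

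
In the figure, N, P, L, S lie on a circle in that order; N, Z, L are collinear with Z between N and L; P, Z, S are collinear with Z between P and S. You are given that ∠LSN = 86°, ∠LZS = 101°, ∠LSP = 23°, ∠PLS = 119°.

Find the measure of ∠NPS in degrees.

∠NPS = 56°

1. ∠NZP = 101°  [vertical angles at Z]
2. ∠LNP = 23°  [same arc PL]
3. ∠NPS = 56°  [△NZP]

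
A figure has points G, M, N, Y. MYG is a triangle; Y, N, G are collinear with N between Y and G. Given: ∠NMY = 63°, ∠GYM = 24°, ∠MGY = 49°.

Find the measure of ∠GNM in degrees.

1. ∠MYN = 24°  [N on ray YG]
2. ∠MNY = 93°  [△MYN]
3. ∠GNM = 87°  [linear pair at N on YG]

∠GNM = 87°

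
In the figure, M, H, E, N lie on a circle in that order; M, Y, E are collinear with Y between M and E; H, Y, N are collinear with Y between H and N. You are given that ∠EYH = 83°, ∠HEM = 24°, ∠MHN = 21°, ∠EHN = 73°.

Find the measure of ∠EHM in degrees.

1. ∠HYM = 97°  [linear pair at Y on ME]
2. ∠EMH = 62°  [△MYH]
3. ∠EHM = 94°  [△MHE]

∠EHM = 94°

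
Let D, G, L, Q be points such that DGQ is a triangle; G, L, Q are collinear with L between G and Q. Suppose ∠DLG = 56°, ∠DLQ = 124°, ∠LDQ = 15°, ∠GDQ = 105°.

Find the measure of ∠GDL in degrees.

1. ∠DQL = 41°  [△DLQ]
2. ∠DQG = 41°  [L on ray QG]
3. ∠DGQ = 34°  [△DGQ]
4. ∠DGL = 34°  [L on ray GQ]
5. ∠GDL = 90°  [△DGL]

∠GDL = 90°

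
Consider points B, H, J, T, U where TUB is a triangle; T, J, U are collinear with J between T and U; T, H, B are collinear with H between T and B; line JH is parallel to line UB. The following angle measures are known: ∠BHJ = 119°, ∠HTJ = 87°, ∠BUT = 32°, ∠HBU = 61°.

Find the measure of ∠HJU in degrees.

∠HJU = 148°

1. ∠JHT = 61°  [linear pair at H on TB]
2. ∠HJT = 32°  [△TJH]
3. ∠HJU = 148°  [linear pair at J on TU]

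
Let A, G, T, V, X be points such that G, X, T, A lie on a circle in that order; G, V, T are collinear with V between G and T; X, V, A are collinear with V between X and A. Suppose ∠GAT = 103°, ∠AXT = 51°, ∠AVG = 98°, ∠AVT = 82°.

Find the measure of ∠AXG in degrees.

1. ∠AGT = 51°  [same arc TA]
2. ∠ATG = 26°  [△GTA]
3. ∠AXG = 26°  [same arc GA]

∠AXG = 26°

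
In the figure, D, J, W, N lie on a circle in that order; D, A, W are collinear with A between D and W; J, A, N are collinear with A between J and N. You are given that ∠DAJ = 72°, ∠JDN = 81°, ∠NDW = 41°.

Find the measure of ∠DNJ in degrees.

∠DNJ = 31°

1. ∠NAW = 72°  [vertical angles at A]
2. ∠DAN = 108°  [linear pair at A on DW]
3. ∠DNJ = 31°  [△DAN]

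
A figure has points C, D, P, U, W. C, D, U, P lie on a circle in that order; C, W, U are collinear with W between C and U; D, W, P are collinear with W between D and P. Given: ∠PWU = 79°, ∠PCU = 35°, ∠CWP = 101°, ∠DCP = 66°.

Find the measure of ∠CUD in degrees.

∠CUD = 44°

1. ∠PDU = 35°  [same arc UP]
2. ∠DWU = 101°  [vertical angles at W]
3. ∠CUD = 44°  [△DWU]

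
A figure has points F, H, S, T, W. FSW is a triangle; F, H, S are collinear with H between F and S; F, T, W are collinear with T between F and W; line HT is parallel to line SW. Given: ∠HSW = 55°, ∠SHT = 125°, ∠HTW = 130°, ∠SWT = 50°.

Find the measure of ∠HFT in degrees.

∠HFT = 75°

1. ∠FHT = 55°  [linear pair at H on FS]
2. ∠FTH = 50°  [linear pair at T on FW]
3. ∠HFT = 75°  [△FHT]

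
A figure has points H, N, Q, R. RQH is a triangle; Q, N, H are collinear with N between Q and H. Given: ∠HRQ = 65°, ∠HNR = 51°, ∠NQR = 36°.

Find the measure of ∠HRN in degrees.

∠HRN = 50°

1. ∠HQR = 36°  [N on ray QH]
2. ∠QHR = 79°  [△RQH]
3. ∠NHR = 79°  [N on ray HQ]
4. ∠HRN = 50°  [△RNH]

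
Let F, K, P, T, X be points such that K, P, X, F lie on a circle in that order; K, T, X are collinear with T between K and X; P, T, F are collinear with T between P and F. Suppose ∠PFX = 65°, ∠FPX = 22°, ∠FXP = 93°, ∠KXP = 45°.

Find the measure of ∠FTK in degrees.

1. ∠FKX = 22°  [same arc XF]
2. ∠KFP = 45°  [same arc KP]
3. ∠FTK = 113°  [△KTF]

∠FTK = 113°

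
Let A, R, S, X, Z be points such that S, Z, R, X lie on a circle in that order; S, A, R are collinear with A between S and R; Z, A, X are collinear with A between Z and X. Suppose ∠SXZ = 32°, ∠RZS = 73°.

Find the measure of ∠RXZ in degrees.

1. ∠SRZ = 32°  [same arc SZ]
2. ∠RSZ = 75°  [△SZR]
3. ∠RXZ = 75°  [same arc ZR]

∠RXZ = 75°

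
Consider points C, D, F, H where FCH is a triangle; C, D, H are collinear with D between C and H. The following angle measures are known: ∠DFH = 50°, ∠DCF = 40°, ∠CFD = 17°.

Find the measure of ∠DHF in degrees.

∠DHF = 73°

1. ∠CDF = 123°  [△FCD]
2. ∠FDH = 57°  [linear pair at D on CH]
3. ∠DHF = 73°  [△FDH]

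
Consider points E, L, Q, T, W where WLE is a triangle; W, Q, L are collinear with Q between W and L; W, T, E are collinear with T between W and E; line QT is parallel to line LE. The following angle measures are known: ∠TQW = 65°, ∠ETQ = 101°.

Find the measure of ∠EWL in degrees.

1. ∠QTW = 79°  [linear pair at T on WE]
2. ∠QWT = 36°  [△WQT]
3. ∠EWL = 36°  [Q on WL, T on WE]

∠EWL = 36°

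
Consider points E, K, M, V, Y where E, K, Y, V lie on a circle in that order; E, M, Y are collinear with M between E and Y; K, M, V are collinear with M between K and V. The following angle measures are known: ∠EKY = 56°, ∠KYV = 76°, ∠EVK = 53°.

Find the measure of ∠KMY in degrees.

∠KMY = 94°

1. ∠KEV = 104°  [cyclic EKYV, opposite ∠E+∠Y]
2. ∠EYK = 53°  [same arc EK]
3. ∠EKV = 23°  [△EKV]
4. ∠KEY = 71°  [△EKY]
5. ∠EMK = 86°  [△EMK]
6. ∠KMY = 94°  [linear pair at M on EY]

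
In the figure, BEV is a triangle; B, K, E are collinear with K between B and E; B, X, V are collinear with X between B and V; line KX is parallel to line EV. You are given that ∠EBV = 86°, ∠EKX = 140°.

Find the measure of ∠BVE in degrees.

1. ∠KBX = 86°  [K on BE, X on BV]
2. ∠BKX = 40°  [linear pair at K on BE]
3. ∠BXK = 54°  [△BKX]
4. ∠BVE = 54°  [KX∥EV, corresponding at X]

∠BVE = 54°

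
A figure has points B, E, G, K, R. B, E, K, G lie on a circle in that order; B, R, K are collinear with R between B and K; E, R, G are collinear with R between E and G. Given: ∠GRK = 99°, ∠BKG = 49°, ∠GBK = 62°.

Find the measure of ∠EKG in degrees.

1. ∠EGK = 32°  [△KRG]
2. ∠GEK = 62°  [same arc KG]
3. ∠EKG = 86°  [△EKG]

∠EKG = 86°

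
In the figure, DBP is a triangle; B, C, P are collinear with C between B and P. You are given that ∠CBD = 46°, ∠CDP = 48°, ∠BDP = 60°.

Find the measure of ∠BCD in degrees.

1. ∠DBP = 46°  [C on ray BP]
2. ∠BPD = 74°  [△DBP]
3. ∠CPD = 74°  [C on ray PB]
4. ∠DCP = 58°  [△DCP]
5. ∠BCD = 122°  [linear pair at C on BP]

∠BCD = 122°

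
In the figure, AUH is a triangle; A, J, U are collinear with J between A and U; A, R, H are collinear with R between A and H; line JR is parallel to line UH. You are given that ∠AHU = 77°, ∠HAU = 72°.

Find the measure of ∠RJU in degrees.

∠RJU = 149°

1. ∠AUH = 31°  [△AUH]
2. ∠AJR = 31°  [JR∥UH, corresponding at J]
3. ∠RJU = 149°  [linear pair at J on AU]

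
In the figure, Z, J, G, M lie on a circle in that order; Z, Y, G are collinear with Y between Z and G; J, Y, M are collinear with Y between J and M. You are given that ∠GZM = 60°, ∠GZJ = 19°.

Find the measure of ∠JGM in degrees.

∠JGM = 101°

1. ∠GJM = 60°  [same arc GM]
2. ∠GMJ = 19°  [same arc JG]
3. ∠JGM = 101°  [△JGM]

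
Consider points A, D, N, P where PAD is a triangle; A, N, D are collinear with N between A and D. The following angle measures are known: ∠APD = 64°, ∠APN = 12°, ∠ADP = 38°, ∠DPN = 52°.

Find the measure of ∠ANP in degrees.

∠ANP = 90°

1. ∠NDP = 38°  [N on ray DA]
2. ∠DNP = 90°  [△PND]
3. ∠ANP = 90°  [linear pair at N on AD]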